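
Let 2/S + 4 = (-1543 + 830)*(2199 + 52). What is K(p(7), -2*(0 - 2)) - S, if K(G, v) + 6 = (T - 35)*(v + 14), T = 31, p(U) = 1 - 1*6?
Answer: -125187424/1604967 ≈ -78.000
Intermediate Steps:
p(U) = -5 (p(U) = 1 - 6 = -5)
S = -2/1604967 (S = 2/(-4 + (-1543 + 830)*(2199 + 52)) = 2/(-4 - 713*2251) = 2/(-4 - 1604963) = 2/(-1604967) = 2*(-1/1604967) = -2/1604967 ≈ -1.2461e-6)
K(G, v) = -62 - 4*v (K(G, v) = -6 + (31 - 35)*(v + 14) = -6 - 4*(14 + v) = -6 + (-56 - 4*v) = -62 - 4*v)
K(p(7), -2*(0 - 2)) - S = (-62 - (-8)*(0 - 2)) - 1*(-2/1604967) = (-62 - (-8)*(-2)) + 2/1604967 = (-62 - 4*4) + 2/1604967 = (-62 - 16) + 2/1604967 = -78 + 2/1604967 = -125187424/1604967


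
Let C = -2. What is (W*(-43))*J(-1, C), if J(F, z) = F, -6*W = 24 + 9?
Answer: -473/2 ≈ -236.50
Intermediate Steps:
W = -11/2 (W = -(24 + 9)/6 = -⅙*33 = -11/2 ≈ -5.5000)
(W*(-43))*J(-1, C) = -11/2*(-43)*(-1) = (473/2)*(-1) = -473/2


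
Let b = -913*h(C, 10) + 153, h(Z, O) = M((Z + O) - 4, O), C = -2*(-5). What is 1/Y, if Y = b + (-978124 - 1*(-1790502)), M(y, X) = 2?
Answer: 1/810705 ≈ 1.2335e-6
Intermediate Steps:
C = 10
h(Z, O) = 2
b = -1673 (b = -913*2 + 153 = -1826 + 153 = -1673)
Y = 810705 (Y = -1673 + (-978124 - 1*(-1790502)) = -1673 + (-978124 + 1790502) = -1673 + 812378 = 810705)
1/Y = 1/810705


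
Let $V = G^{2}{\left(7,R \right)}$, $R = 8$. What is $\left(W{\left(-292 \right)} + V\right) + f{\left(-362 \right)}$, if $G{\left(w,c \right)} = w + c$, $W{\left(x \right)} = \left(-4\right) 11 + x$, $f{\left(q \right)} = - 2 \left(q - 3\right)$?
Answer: $619$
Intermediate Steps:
$f{\left(q \right)} = 6 - 2 q$ ($f{\left(q \right)} = - 2 \left(-3 + q\right) = 6 - 2 q$)
$W{\left(x \right)} = -44 + x$
$G{\left(w,c \right)} = c + w$
$V = 225$ ($V = \left(8 + 7\right)^{2} = 15^{2} = 225$)
$\left(W{\left(-292 \right)} + V\right) + f{\left(-362 \right)} = \left(\left(-44 - 292\right) + 225\right) + \left(6 - -724\right) = \left(-336 + 225\right) + \left(6 + 724\right) = -111 + 730 = 619$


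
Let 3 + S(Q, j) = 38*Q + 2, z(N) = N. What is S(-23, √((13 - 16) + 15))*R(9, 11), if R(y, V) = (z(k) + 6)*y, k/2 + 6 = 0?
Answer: 47250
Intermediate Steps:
k = -12 (k = -12 + 2*0 = -12 + 0 = -12)
S(Q, j) = -1 + 38*Q (S(Q, j) = -3 + (38*Q + 2) = -3 + (2 + 38*Q) = -1 + 38*Q)
R(y, V) = -6*y (R(y, V) = (-12 + 6)*y = -6*y)
S(-23, √((13 - 16) + 15))*R(9, 11) = (-1 + 38*(-23))*(-6*9) = (-1 - 874)*(-54) = -875*(-54) = 47250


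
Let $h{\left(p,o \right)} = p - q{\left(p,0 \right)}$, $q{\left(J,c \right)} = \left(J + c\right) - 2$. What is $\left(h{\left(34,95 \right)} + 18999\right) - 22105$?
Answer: $-3104$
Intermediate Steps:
$q{\left(J,c \right)} = -2 + J + c$
$h{\left(p,o \right)} = 2$ ($h{\left(p,o \right)} = p - \left(-2 + p + 0\right) = p - \left(-2 + p\right) = 2$)
$\left(h{\left(34,95 \right)} + 18999\right) - 22105 = \left(2 + 18999\right) - 22105 = 19001 - 22105 = -3104$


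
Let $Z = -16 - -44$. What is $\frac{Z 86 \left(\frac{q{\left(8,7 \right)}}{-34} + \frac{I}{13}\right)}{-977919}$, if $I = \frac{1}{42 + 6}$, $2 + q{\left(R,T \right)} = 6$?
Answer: $\frac{370531}{1296720594} \approx 0.00028574$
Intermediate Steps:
$q{\left(R,T \right)} = 4$ ($q{\left(R,T \right)} = -2 + 6 = 4$)
$Z = 28$ ($Z = -16 + 44 = 28$)
$I = \frac{1}{48} \approx 0.020833$
$\frac{Z 86 \left(\frac{q{\left(8,7 \right)}}{-34} + \frac{I}{13}\right)}{-977919} = \frac{28 \cdot 86 \left(\frac{4}{-34} + \frac{1}{48 \cdot 13}\right)}{-977919} = 2408 \left(4 \left(- \frac{1}{34}\right) + \frac{1}{48} \cdot \frac{1}{13}\right) \left(- \frac{1}{977919}\right) = 2408 \left(- \frac{2}{17} + \frac{1}{624}\right) \left(- \frac{1}{977919}\right) = 2408 \left(- \frac{1231}{10608}\right) \left(- \frac{1}{977919}\right) = \left(- \frac{370531}{1326}\right) \left(- \frac{1}{977919}\right) = \frac{370531}{1296720594}$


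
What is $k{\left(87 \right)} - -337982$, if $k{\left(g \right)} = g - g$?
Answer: $337982$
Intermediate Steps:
$k{\left(g \right)} = 0$
$k{\left(87 \right)} - -337982 = 0 - -337982 = 0 + 337982 = 337982$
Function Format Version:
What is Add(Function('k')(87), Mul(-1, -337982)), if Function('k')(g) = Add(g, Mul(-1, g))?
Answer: 337982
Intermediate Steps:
Function('k')(g) = 0
Add(Function('k')(87), Mul(-1, -337982)) = Add(0, Mul(-1, -337982)) = Add(0, 337982) = 337982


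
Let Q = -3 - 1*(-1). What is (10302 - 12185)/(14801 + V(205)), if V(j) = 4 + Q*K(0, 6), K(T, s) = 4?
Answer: -1883/14797 ≈ -0.12726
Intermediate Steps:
Q = -2 (Q = -3 + 1 = -2)
V(j) = -4 (V(j) = 4 - 2*4 = 4 - 8 = -4)
(10302 - 12185)/(14801 + V(205)) = (10302 - 12185)/(14801 - 4) = -1883/14797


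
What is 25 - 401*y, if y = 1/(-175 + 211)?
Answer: 499/36 ≈ 13.861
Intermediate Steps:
y = 1/36 ≈ 0.027778
25 - 401*y = 25 - 401*1/36 = 25 - 401/36 = 499/36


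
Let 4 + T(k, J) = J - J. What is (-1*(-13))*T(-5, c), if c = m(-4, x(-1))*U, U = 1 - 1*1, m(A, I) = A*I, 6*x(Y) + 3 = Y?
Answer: -52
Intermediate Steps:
x(Y) = -½ + Y/6
U = 0 (U = 1 - 1 = 0)
c = 0 (c = -4*(-½ + (⅙)*(-1))*0 = -4*(-½ - ⅙)*0 = -4*(-⅔)*0 = (8/3)*0 = 0)
T(k, J) = -4 (T(k, J) = -4 + (J - J) = -4 + 0 = -4)
(-1*(-13))*T(-5, c) = -1*(-13)*(-4) = 13*(-4) = -52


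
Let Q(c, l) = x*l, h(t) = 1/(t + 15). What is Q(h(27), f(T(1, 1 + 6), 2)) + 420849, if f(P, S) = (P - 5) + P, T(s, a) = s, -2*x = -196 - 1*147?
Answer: 840669/2 ≈ 4.2033e+5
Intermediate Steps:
x = 343/2 (x = -(-196 - 1*147)/2 = -(-196 - 147)/2 = -1/2*(-343) = 343/2 ≈ 171.50)
f(P, S) = -5 + 2*P (f(P, S) = (-5 + P) + P = -5 + 2*P)
h(t) = 1/(15 + t)
Q(c, l) = 343*l/2
Q(h(27), f(T(1, 1 + 6), 2)) + 420849 = 343*(-5 + 2*1)/2 + 420849 = 343*(-5 + 2)/2 + 420849 = (343/2)*(-3) + 420849 = -1029/2 + 420849 = 840669/2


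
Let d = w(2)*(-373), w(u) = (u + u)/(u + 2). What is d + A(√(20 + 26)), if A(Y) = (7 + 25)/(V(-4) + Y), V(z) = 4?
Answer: -5659/15 + 16*√46/15 ≈ -370.03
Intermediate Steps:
w(u) = 2*u/(2 + u) (w(u) = (2*u)/(2 + u) = 2*u/(2 + u))
A(Y) = 32/(4 + Y) (A(Y) = (7 + 25)/(4 + Y) = 32/(4 + Y))
d = -373 (d = (2*2/(2 + 2))*(-373) = (2*2/4)*(-373) = (2*2*(¼))*(-373) = 1*(-373) = -373)
d + A(√(20 + 26)) = -373 + 32/(4 + √(20 + 26)) = -373 + 32/(4 + √46)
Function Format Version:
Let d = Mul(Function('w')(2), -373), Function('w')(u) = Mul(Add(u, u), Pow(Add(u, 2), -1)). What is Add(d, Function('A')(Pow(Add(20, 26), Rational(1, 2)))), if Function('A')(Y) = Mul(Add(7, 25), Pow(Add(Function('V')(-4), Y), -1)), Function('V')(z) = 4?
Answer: Add(Rational(-5659, 15), Mul(Rational(16, 15), Pow(46, Rational(1, 2)))) ≈ -370.03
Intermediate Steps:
Function('w')(u) = Mul(2, u, Pow(Add(2, u), -1)) (Function('w')(u) = Mul(Mul(2, u), Pow(Add(2, u), -1)) = Mul(2, u, Pow(Add(2, u), -1)))
Function('A')(Y) = Mul(32, Pow(Add(4, Y), -1)) (Function('A')(Y) = Mul(Add(7, 25), Pow(Add(4, Y), -1)) = Mul(32, Pow(Add(4, Y), -1)))
d = -373 (d = Mul(Mul(2, 2, Pow(Add(2, 2), -1)), -373) = Mul(Mul(2, 2, Pow(4, -1)), -373) = Mul(Mul(2, 2, Rational(1, 4)), -373) = Mul(1, -373) = -373)
Add(d, Function('A')(Pow(Add(20, 26), Rational(1, 2)))) = Add(-373, Mul(32, Pow(Add(4, Pow(Add(20, 26), Rational(1, 2))), -1))) = Add(-373, Mul(32, Pow(Add(4, Pow(46, Rational(1, 2))), -1)))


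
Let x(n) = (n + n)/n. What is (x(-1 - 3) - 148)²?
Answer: 21316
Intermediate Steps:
x(n) = 2 (x(n) = (2*n)/n = 2)
(x(-1 - 3) - 148)² = (2 - 148)² = (-146)² = 21316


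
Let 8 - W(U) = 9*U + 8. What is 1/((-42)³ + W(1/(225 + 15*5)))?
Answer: -100/7408803 ≈ -1.3497e-5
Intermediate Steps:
W(U) = -9*U (W(U) = 8 - (9*U + 8) = 8 - (8 + 9*U) = 8 + (-8 - 9*U) = -9*U)
1/((-42)³ + W(1/(225 + 15*5))) = 1/((-42)³ - 9/(225 + 15*5)) = 1/(-74088 - 9/(225 + 75)) = 1/(-74088 - 9/300) = 1/(-74088 - 9*1/300) = 1/(-74088 - 3/100) = 1/(-7408803/100) = -100/7408803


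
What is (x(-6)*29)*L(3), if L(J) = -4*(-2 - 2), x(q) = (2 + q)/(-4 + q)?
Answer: 928/5 ≈ 185.60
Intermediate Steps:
x(q) = (2 + q)/(-4 + q)
L(J) = 16 (L(J) = -4*(-4) = 16)
(x(-6)*29)*L(3) = (((2 - 6)/(-4 - 6))*29)*16 = ((-4/(-10))*29)*16 = (-⅒*(-4)*29)*16 = ((⅖)*29)*16 = (58/5)*16 = 928/5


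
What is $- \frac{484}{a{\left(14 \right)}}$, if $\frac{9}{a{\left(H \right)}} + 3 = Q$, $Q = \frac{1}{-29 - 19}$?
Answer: $\frac{17545}{108} \approx 162.45$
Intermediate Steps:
$Q = - \frac{1}{48}$ ($Q = \frac{1}{-48} = - \frac{1}{48} \approx -0.020833$)
$a{\left(H \right)} = - \frac{432}{145}$ ($a{\left(H \right)} = \frac{9}{-3 - \frac{1}{48}} = \frac{9}{- \frac{145}{48}} = 9 \left(- \frac{48}{145}\right) = - \frac{432}{145}$)
$- \frac{484}{a{\left(14 \right)}} = - \frac{484}{- \frac{432}{145}} = \left(-484\right) \left(- \frac{145}{432}\right) = \frac{17545}{108}$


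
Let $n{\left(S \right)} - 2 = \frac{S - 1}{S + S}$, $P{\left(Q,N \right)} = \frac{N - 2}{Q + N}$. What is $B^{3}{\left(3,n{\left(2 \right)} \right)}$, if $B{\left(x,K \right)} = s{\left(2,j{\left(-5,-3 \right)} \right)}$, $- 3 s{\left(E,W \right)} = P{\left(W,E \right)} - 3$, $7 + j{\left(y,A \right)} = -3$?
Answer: $1$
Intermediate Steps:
$P{\left(Q,N \right)} = \frac{-2 + N}{N + Q}$
$j{\left(y,A \right)} = -10$ ($j{\left(y,A \right)} = -7 - 3 = -10$)
$s{\left(E,W \right)} = 1 - \frac{-2 + E}{3 \left(E + W\right)}$ ($s{\left(E,W \right)} = - \frac{\frac{-2 + E}{E + W} - 3}{3} = - \frac{-3 + \frac{-2 + E}{E + W}}{3} = 1 - \frac{-2 + E}{3 \left(E + W\right)}$)
$n{\left(S \right)} = 2 + \frac{-1 + S}{2 S}$ ($n{\left(S \right)} = 2 + \frac{S - 1}{S + S} = 2 + \frac{-1 + S}{2 S}$)
$B{\left(x,K \right)} = 1$ ($B{\left(x,K \right)} = \frac{\frac{2}{3} - 10 + \frac{2}{3} \cdot 2}{2 - 10} = \frac{\frac{2}{3} - 10 + \frac{4}{3}}{-8} = \left(- \frac{1}{8}\right) \left(-8\right) = 1$)
$B^{3}{\left(3,n{\left(2 \right)} \right)} = 1^{3} = 1$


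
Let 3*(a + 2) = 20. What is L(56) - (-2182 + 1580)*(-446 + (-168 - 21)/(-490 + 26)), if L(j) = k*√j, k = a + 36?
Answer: -62233255/232 + 244*√14/3 ≈ -2.6794e+5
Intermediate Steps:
a = 14/3 (a = -2 + (⅓)*20 = -2 + 20/3 = 14/3 ≈ 4.6667)
k = 122/3 (k = 14/3 + 36 = 122/3 ≈ 40.667)
L(j) = 122*√j/3
L(56) - (-2182 + 1580)*(-446 + (-168 - 21)/(-490 + 26)) = 122*√56/3 - (-2182 + 1580)*(-446 + (-168 - 21)/(-490 + 26)) = 122*(2*√14)/3 - (-602)*(-446 - 189/(-464)) = 244*√14/3 - (-602)*(-446 - 189*(-1/464)) = 244*√14/3 - (-602)*(-446 + 189/464) = 244*√14/3 - (-602)*(-206755)/464 = 244*√14/3 - 1*62233255/232 = 244*√14/3 - 62233255/232 = -62233255/232 + 244*√14/3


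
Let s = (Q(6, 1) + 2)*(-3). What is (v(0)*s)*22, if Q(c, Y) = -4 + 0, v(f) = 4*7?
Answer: 3696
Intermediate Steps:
v(f) = 28
Q(c, Y) = -4
s = 6 (s = (-4 + 2)*(-3) = -2*(-3) = 6)
(v(0)*s)*22 = (28*6)*22 = 168*22 = 3696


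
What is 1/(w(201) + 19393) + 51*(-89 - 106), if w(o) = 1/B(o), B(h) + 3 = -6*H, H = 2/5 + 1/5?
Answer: -6364441947/639964 ≈ -9945.0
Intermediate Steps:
H = 3/5 (H = 2*(1/5) + 1*(1/5) = 2/5 + 1/5 = 3/5 ≈ 0.60000)
B(h) = -33/5 (B(h) = -3 - 6*3/5 = -3 - 18/5 = -33/5)
w(o) = -5/33 (w(o) = 1/(-33/5) = -5/33)
1/(w(201) + 19393) + 51*(-89 - 106) = 1/(-5/33 + 19393) + 51*(-89 - 106) = 1/(639964/33) + 51*(-195) = 33/639964 - 9945 = -6364441947/639964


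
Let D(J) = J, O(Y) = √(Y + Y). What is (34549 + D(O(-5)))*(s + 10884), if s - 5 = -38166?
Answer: -942393073 - 27277*I*√10 ≈ -9.4239e+8 - 86258.0*I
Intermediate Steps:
O(Y) = √2*√Y (O(Y) = √(2*Y) = √2*√Y)
s = -38161 (s = 5 - 38166 = -38161)
(34549 + D(O(-5)))*(s + 10884) = (34549 + √2*√(-5))*(-38161 + 10884) = (34549 + √2*(I*√5))*(-27277) = (34549 + I*√10)*(-27277) = -942393073 - 27277*I*√10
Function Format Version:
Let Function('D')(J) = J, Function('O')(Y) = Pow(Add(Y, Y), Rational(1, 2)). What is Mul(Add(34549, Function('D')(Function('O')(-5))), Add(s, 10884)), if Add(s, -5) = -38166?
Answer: Add(-942393073, Mul(-27277, I, Pow(10, Rational(1, 2)))) ≈ Add(-9.4239e+8, Mul(-86258., I))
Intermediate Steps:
Function('O')(Y) = Mul(Pow(2, Rational(1, 2)), Pow(Y, Rational(1, 2))) (Function('O')(Y) = Pow(Mul(2, Y), Rational(1, 2)) = Mul(Pow(2, Rational(1, 2)), Pow(Y, Rational(1, 2))))
s = -38161 (s = Add(5, -38166) = -38161)
Mul(Add(34549, Function('D')(Function('O')(-5))), Add(s, 10884)) = Mul(Add(34549, Mul(Pow(2, Rational(1, 2)), Pow(-5, Rational(1, 2)))), Add(-38161, 10884)) = Mul(Add(34549, Mul(Pow(2, Rational(1, 2)), Mul(I, Pow(5, Rational(1, 2))))), -27277) = Mul(Add(34549, Mul(I, Pow(10, Rational(1, 2)))), -27277) = Add(-942393073, Mul(-27277, I, Pow(10, Rational(1, 2))))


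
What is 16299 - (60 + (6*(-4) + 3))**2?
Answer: 14778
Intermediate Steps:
16299 - (60 + (6*(-4) + 3))**2 = 16299 - (60 + (-24 + 3))**2 = 16299 - (60 - 21)**2 = 16299 - 1*39**2 = 16299 - 1*1521 = 16299 - 1521 = 14778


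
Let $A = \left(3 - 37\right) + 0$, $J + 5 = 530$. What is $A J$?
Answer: $-17850$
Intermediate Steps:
$J = 525$ ($J = -5 + 530 = 525$)
$A = -34$ ($A = -34 + 0 = -34$)
$A J = \left(-34\right) 525 = -17850$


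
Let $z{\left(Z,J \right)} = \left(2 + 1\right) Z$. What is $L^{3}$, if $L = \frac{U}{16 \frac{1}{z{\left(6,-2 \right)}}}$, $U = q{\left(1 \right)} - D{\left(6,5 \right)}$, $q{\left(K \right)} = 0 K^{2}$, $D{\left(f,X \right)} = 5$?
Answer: $- \frac{91125}{512} \approx -177.98$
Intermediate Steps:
$z{\left(Z,J \right)} = 3 Z$
$q{\left(K \right)} = 0$
$U = -5$ ($U = 0 - 5 = -5$)
$L = - \frac{45}{8}$ ($L = - \frac{5}{16 \frac{1}{3 \cdot 6}} = - \frac{5}{16 \cdot \frac{1}{18}} = - \frac{5}{\frac{8}{9}} = \left(-5\right) \frac{9}{8} = - \frac{45}{8} \approx -5.625$)
$L^{3} = \left(- \frac{45}{8}\right)^{3} = - \frac{91125}{512}$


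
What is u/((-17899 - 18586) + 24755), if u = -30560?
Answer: 3056/1173 ≈ 2.6053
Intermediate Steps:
u/((-17899 - 18586) + 24755) = -30560/((-17899 - 18586) + 24755) = -30560/(-36485 + 24755) = -30560/(-11730) = -30560*(-1/11730) = 3056/1173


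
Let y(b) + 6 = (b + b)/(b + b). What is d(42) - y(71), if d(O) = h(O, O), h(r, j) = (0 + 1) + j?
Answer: 48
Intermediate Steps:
h(r, j) = 1 + j
d(O) = 1 + O
y(b) = -5 (y(b) = -6 + (b + b)/(b + b) = -6 + (2*b)/((2*b)) = -6 + (2*b)*(1/(2*b)) = -6 + 1 = -5)
d(42) - y(71) = (1 + 42) - 1*(-5) = 43 + 5 = 48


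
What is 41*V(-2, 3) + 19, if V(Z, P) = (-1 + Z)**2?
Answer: 388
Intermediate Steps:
41*V(-2, 3) + 19 = 41*(-1 - 2)**2 + 19 = 41*(-3)**2 + 19 = 41*9 + 19 = 369 + 19 = 388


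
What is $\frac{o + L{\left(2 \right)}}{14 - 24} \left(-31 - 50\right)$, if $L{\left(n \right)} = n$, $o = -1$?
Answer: $\frac{81}{10} \approx 8.1$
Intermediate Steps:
$\frac{o + L{\left(2 \right)}}{14 - 24} \left(-31 - 50\right) = \frac{-1 + 2}{14 - 24} \left(-31 - 50\right) = 1 \frac{1}{-10} \left(-81\right) = 1 \left(- \frac{1}{10}\right) \left(-81\right) = \left(- \frac{1}{10}\right) \left(-81\right) = \frac{81}{10}$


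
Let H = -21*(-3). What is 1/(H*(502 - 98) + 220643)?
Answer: 1/246095 ≈ 4.0635e-6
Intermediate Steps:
H = 63
1/(H*(502 - 98) + 220643) = 1/(63*(502 - 98) + 220643) = 1/(63*404 + 220643) = 1/(25452 + 220643) = 1/246095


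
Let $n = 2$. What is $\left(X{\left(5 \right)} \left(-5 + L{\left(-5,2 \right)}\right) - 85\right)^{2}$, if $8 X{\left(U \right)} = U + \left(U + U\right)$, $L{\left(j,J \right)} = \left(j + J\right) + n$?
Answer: $\frac{148225}{16} \approx 9264.1$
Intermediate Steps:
$L{\left(j,J \right)} = 2 + J + j$ ($L{\left(j,J \right)} = \left(j + J\right) + 2 = \left(J + j\right) + 2 = 2 + J + j$)
$X{\left(U \right)} = \frac{3 U}{8}$ ($X{\left(U \right)} = \frac{U + \left(U + U\right)}{8} = \frac{U + 2 U}{8} = \frac{3 U}{8}$)
$\left(X{\left(5 \right)} \left(-5 + L{\left(-5,2 \right)}\right) - 85\right)^{2} = \left(\frac{3}{8} \cdot 5 \left(-5 + \left(2 + 2 - 5\right)\right) - 85\right)^{2} = \left(\frac{15 \left(-5 - 1\right)}{8} - 85\right)^{2} = \left(\frac{15}{8} \left(-6\right) - 85\right)^{2} = \left(- \frac{45}{4} - 85\right)^{2} = \left(- \frac{385}{4}\right)^{2} = \frac{148225}{16}$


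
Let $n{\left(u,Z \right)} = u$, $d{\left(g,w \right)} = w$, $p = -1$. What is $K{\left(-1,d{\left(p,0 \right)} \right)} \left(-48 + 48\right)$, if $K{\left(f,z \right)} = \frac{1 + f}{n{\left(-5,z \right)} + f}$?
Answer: $0$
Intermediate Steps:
$K{\left(f,z \right)} = \frac{1 + f}{-5 + f}$
$K{\left(-1,d{\left(p,0 \right)} \right)} \left(-48 + 48\right) = \frac{1 - 1}{-5 - 1} \left(-48 + 48\right) = \frac{1}{-6} \cdot 0 \cdot 0 = \left(- \frac{1}{6}\right) 0 \cdot 0 = 0 \cdot 0 = 0$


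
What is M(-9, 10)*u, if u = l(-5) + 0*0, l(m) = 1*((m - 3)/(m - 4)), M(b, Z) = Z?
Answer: 80/9 ≈ 8.8889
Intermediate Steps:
l(m) = (-3 + m)/(-4 + m) (l(m) = 1*((-3 + m)/(-4 + m)) = (-3 + m)/(-4 + m))
u = 8/9 (u = (-3 - 5)/(-4 - 5) + 0*0 = -8/(-9) + 0 = -⅑*(-8) + 0 = 8/9 + 0 = 8/9 ≈ 0.88889)
M(-9, 10)*u = 10*(8/9) = 80/9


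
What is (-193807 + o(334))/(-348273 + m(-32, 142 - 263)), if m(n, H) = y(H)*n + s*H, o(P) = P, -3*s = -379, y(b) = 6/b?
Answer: 10032957/18853066 ≈ 0.53217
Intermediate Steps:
s = 379/3 (s = -1/3*(-379) = 379/3 ≈ 126.33)
m(n, H) = 379*H/3 + 6*n/H (m(n, H) = (6/H)*n + 379*H/3 = 6*n/H + 379*H/3 = 379*H/3 + 6*n/H)
(-193807 + o(334))/(-348273 + m(-32, 142 - 263)) = (-193807 + 334)/(-348273 + (379*(142 - 263)/3 + 6*(-32)/(142 - 263))) = -193473/(-348273 + ((379/3)*(-121) + 6*(-32)/(-121))) = -193473/(-348273 + (-45859/3 + 6*(-32)*(-1/121))) = -193473/(-348273 + (-45859/3 + 192/121)) = -193473/(-348273 - 5548363/363) = -193473/(-131971462/363) = -193473*(-363/131971462) = 10032957/18853066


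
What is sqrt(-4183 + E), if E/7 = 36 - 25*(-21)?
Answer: 16*I ≈ 16.0*I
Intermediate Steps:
E = 3927 (E = 7*(36 - 25*(-21)) = 7*(36 + 525) = 7*561 = 3927)
sqrt(-4183 + E) = sqrt(-4183 + 3927) = sqrt(-256) = 16*I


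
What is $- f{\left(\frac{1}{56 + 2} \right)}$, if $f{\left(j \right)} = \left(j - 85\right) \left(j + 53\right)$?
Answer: $\frac{15156675}{3364} \approx 4505.6$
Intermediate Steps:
$f{\left(j \right)} = \left(-85 + j\right) \left(53 + j\right)$
$- f{\left(\frac{1}{56 + 2} \right)} = - (-4505 + \left(\frac{1}{56 + 2}\right)^{2} - \frac{32}{56 + 2}) = - (-4505 + \left(\frac{1}{58}\right)^{2} - \frac{32}{58}) = - (-4505 + \left(\frac{1}{58}\right)^{2} - \frac{16}{29}) = - (-4505 + \frac{1}{3364} - \frac{16}{29}) = \left(-1\right) \left(- \frac{15156675}{3364}\right) = \frac{15156675}{3364}$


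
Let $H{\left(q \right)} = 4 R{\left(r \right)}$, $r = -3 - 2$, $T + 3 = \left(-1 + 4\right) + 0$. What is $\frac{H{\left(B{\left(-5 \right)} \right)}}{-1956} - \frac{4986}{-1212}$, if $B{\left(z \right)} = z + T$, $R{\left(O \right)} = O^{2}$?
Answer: $\frac{401309}{98778} \approx 4.0627$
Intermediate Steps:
$T = 0$ ($T = -3 + \left(\left(-1 + 4\right) + 0\right) = -3 + \left(3 + 0\right) = -3 + 3 = 0$)
$r = -5$
$B{\left(z \right)} = z$ ($B{\left(z \right)} = z + 0 = z$)
$H{\left(q \right)} = 100$ ($H{\left(q \right)} = 4 \left(-5\right)^{2} = 4 \cdot 25 = 100$)
$\frac{H{\left(B{\left(-5 \right)} \right)}}{-1956} - \frac{4986}{-1212} = \frac{100}{-1956} - \frac{4986}{-1212} = 100 \left(- \frac{1}{1956}\right) - - \frac{831}{202} = - \frac{25}{489} + \frac{831}{202} = \frac{401309}{98778}$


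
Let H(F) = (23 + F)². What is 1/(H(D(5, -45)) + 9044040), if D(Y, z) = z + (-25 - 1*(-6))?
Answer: 1/9045721 ≈ 1.1055e-7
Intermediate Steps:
D(Y, z) = -19 + z (D(Y, z) = z + (-25 + 6) = z - 19 = -19 + z)
1/(H(D(5, -45)) + 9044040) = 1/((23 + (-19 - 45))² + 9044040) = 1/((23 - 64)² + 9044040) = 1/((-41)² + 9044040) = 1/(1681 + 9044040) = 1/9045721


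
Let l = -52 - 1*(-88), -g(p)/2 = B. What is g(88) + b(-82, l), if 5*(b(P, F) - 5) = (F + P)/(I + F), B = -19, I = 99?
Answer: 28979/675 ≈ 42.932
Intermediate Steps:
g(p) = 38 (g(p) = -2*(-19) = 38)
l = 36 (l = -52 + 88 = 36)
b(P, F) = 5 + (F + P)/(5*(99 + F)) (b(P, F) = 5 + ((F + P)/(99 + F))/5 = 5 + (F + P)/(5*(99 + F)))
g(88) + b(-82, l) = 38 + (2475 - 82 + 26*36)/(5*(99 + 36)) = 38 + (⅕)*(2475 - 82 + 936)/135 = 38 + (⅕)*(1/135)*3329 = 38 + 3329/675 = 28979/675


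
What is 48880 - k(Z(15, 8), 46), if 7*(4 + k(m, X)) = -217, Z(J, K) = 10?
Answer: 48915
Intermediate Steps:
k(m, X) = -35 (k(m, X) = -4 + (⅐)*(-217) = -4 - 31 = -35)
48880 - k(Z(15, 8), 46) = 48880 - 1*(-35) = 48880 + 35 = 48915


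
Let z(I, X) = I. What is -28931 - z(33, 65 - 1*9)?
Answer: -28964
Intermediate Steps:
-28931 - z(33, 65 - 1*9) = -28931 - 1*33 = -28931 - 33 = -28964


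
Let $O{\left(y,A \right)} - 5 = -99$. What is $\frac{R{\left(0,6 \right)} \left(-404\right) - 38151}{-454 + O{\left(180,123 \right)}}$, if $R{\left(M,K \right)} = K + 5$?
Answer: $\frac{42595}{548} \approx 77.728$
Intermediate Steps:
$R{\left(M,K \right)} = 5 + K$
$O{\left(y,A \right)} = -94$ ($O{\left(y,A \right)} = 5 - 99 = -94$)
$\frac{R{\left(0,6 \right)} \left(-404\right) - 38151}{-454 + O{\left(180,123 \right)}} = \frac{\left(5 + 6\right) \left(-404\right) - 38151}{-454 - 94} = \frac{11 \left(-404\right) - 38151}{-548} = \left(-4444 - 38151\right) \left(- \frac{1}{548}\right) = \left(-42595\right) \left(- \frac{1}{548}\right) = \frac{42595}{548}$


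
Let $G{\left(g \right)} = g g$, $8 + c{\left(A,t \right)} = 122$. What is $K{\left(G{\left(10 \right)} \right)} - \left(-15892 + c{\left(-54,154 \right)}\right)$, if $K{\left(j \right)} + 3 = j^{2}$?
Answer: $25775$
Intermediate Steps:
$c{\left(A,t \right)} = 114$ ($c{\left(A,t \right)} = -8 + 122 = 114$)
$G{\left(g \right)} = g^{2}$
$K{\left(j \right)} = -3 + j^{2}$
$K{\left(G{\left(10 \right)} \right)} - \left(-15892 + c{\left(-54,154 \right)}\right) = \left(-3 + \left(10^{2}\right)^{2}\right) + \left(15892 - 114\right) = \left(-3 + 100^{2}\right) + \left(15892 - 114\right) = \left(-3 + 10000\right) + 15778 = 9997 + 15778 = 25775$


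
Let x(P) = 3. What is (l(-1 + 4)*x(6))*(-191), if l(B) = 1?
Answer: -573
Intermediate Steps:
(l(-1 + 4)*x(6))*(-191) = (1*3)*(-191) = 3*(-191) = -573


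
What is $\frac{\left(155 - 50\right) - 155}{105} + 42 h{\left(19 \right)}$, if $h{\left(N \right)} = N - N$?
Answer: $- \frac{10}{21} \approx -0.47619$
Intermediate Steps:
$h{\left(N \right)} = 0$
$\frac{\left(155 - 50\right) - 155}{105} + 42 h{\left(19 \right)} = \frac{\left(155 - 50\right) - 155}{105} + 42 \cdot 0 = \left(105 - 155\right) \frac{1}{105} + 0 = \left(-50\right) \frac{1}{105} + 0 = - \frac{10}{21} + 0 = - \frac{10}{21}$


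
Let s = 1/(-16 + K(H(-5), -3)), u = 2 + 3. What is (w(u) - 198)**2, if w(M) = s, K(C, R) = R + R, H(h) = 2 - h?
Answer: 18983449/484 ≈ 39222.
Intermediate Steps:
K(C, R) = 2*R
u = 5
s = -1/22 (s = 1/(-16 + 2*(-3)) = 1/(-16 - 6) = 1/(-22) = -1/22 ≈ -0.045455)
w(M) = -1/22
(w(u) - 198)**2 = (-1/22 - 198)**2 = (-4357/22)**2 = 18983449/484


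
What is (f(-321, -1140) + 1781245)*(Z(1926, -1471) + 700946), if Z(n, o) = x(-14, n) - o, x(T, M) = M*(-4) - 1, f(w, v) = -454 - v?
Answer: 1237928848872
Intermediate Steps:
x(T, M) = -1 - 4*M (x(T, M) = -4*M - 1 = -1 - 4*M)
Z(n, o) = -1 - o - 4*n (Z(n, o) = (-1 - 4*n) - o = -1 - o - 4*n)
(f(-321, -1140) + 1781245)*(Z(1926, -1471) + 700946) = ((-454 - 1*(-1140)) + 1781245)*((-1 - 1*(-1471) - 4*1926) + 700946) = ((-454 + 1140) + 1781245)*((-1 + 1471 - 7704) + 700946) = (686 + 1781245)*(-6234 + 700946) = 1781931*694712 = 1237928848872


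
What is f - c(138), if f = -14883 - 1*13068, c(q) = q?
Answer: -28089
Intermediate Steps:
f = -27951 (f = -14883 - 13068 = -27951)
f - c(138) = -27951 - 1*138 = -27951 - 138 = -28089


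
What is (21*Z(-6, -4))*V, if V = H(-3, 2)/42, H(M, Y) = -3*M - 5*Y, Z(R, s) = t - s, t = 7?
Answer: -11/2 ≈ -5.5000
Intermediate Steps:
Z(R, s) = 7 - s
H(M, Y) = -5*Y - 3*M
V = -1/42 (V = (-5*2 - 3*(-3))/42 = (-10 + 9)*(1/42) = -1*1/42 = -1/42 ≈ -0.023810)
(21*Z(-6, -4))*V = (21*(7 - 1*(-4)))*(-1/42) = (21*(7 + 4))*(-1/42) = (21*11)*(-1/42) = 231*(-1/42) = -11/2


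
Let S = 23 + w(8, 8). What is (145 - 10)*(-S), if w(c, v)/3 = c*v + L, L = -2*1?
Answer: -28215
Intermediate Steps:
L = -2
w(c, v) = -6 + 3*c*v (w(c, v) = 3*(c*v - 2) = 3*(-2 + c*v) = -6 + 3*c*v)
S = 209 (S = 23 + (-6 + 3*8*8) = 23 + (-6 + 192) = 23 + 186 = 209)
(145 - 10)*(-S) = (145 - 10)*(-1*209) = 135*(-209) = -28215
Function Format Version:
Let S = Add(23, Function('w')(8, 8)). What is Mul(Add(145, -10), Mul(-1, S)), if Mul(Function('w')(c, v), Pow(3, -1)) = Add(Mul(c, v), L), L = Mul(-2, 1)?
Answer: -28215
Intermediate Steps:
L = -2
Function('w')(c, v) = Add(-6, Mul(3, c, v)) (Function('w')(c, v) = Mul(3, Add(Mul(c, v), -2)) = Mul(3, Add(-2, Mul(c, v))) = Add(-6, Mul(3, c, v)))
S = 209 (S = Add(23, Add(-6, Mul(3, 8, 8))) = Add(23, Add(-6, 192)) = Add(23, 186) = 209)
Mul(Add(145, -10), Mul(-1, S)) = Mul(Add(145, -10), Mul(-1, 209)) = Mul(135, -209) = -28215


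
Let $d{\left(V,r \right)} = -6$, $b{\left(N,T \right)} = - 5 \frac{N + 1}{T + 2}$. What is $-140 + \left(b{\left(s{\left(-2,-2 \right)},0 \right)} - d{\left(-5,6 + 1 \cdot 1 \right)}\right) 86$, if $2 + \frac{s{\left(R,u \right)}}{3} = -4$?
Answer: $4031$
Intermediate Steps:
$s{\left(R,u \right)} = -18$ ($s{\left(R,u \right)} = -6 + 3 \left(-4\right) = -6 - 12 = -18$)
$b{\left(N,T \right)} = - \frac{5 \left(1 + N\right)}{2 + T}$ ($b{\left(N,T \right)} = - 5 \frac{1 + N}{2 + T} = - \frac{5 \left(1 + N\right)}{2 + T}$)
$-140 + \left(b{\left(s{\left(-2,-2 \right)},0 \right)} - d{\left(-5,6 + 1 \cdot 1 \right)}\right) 86 = -140 + \left(\frac{5 \left(-1 - -18\right)}{2 + 0} - -6\right) 86 = -140 + \left(\frac{5 \left(-1 + 18\right)}{2} + 6\right) 86 = -140 + \left(5 \cdot \frac{1}{2} \cdot 17 + 6\right) 86 = -140 + \left(\frac{85}{2} + 6\right) 86 = -140 + \frac{97}{2} \cdot 86 = -140 + 4171 = 4031$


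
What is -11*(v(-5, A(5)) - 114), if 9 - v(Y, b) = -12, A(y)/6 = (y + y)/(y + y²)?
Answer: 1023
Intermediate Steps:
A(y) = 12*y/(y + y²) (A(y) = 6*((y + y)/(y + y²)) = 6*((2*y)/(y + y²)) = 6*(2*y/(y + y²)) = 12*y/(y + y²))
v(Y, b) = 21 (v(Y, b) = 9 - 1*(-12) = 9 + 12 = 21)
-11*(v(-5, A(5)) - 114) = -11*(21 - 114) = -11*(-93) = 1023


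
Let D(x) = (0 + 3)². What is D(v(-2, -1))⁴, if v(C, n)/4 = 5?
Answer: 6561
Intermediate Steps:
v(C, n) = 20 (v(C, n) = 4*5 = 20)
D(x) = 9 (D(x) = 3² = 9)
D(v(-2, -1))⁴ = 9⁴ = 6561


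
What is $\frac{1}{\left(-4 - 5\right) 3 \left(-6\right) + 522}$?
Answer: $\frac{1}{684} \approx 0.001462$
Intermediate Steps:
$\frac{1}{\left(-4 - 5\right) 3 \left(-6\right) + 522} = \frac{1}{\left(-9\right) 3 \left(-6\right) + 522} = \frac{1}{\left(-27\right) \left(-6\right) + 522} = \frac{1}{162 + 522} = \frac{1}{684}$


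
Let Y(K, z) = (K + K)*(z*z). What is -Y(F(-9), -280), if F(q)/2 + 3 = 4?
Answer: -313600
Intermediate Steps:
F(q) = 2 (F(q) = -6 + 2*4 = -6 + 8 = 2)
Y(K, z) = 2*K*z**2 (Y(K, z) = (2*K)*z**2 = 2*K*z**2)
-Y(F(-9), -280) = -2*2*(-280)**2 = -2*2*78400 = -1*313600 = -313600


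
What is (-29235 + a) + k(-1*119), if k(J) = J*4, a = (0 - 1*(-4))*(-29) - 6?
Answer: -29833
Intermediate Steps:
a = -122 (a = (0 + 4)*(-29) - 6 = 4*(-29) - 6 = -116 - 6 = -122)
k(J) = 4*J
(-29235 + a) + k(-1*119) = (-29235 - 122) + 4*(-1*119) = -29357 + 4*(-119) = -29357 - 476 = -29833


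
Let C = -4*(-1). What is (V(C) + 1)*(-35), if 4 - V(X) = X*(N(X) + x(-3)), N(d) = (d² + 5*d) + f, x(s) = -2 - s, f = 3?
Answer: 5425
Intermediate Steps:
C = 4
N(d) = 3 + d² + 5*d (N(d) = (d² + 5*d) + 3 = 3 + d² + 5*d)
V(X) = 4 - X*(4 + X² + 5*X) (V(X) = 4 - X*((3 + X² + 5*X) + (-2 - 1*(-3))) = 4 - X*((3 + X² + 5*X) + (-2 + 3)) = 4 - X*((3 + X² + 5*X) + 1) = 4 - X*(4 + X² + 5*X))
(V(C) + 1)*(-35) = ((4 - 1*4 - 1*4*(3 + 4² + 5*4)) + 1)*(-35) = ((4 - 4 - 1*4*(3 + 16 + 20)) + 1)*(-35) = ((4 - 4 - 1*4*39) + 1)*(-35) = ((4 - 4 - 156) + 1)*(-35) = (-156 + 1)*(-35) = -155*(-35) = 5425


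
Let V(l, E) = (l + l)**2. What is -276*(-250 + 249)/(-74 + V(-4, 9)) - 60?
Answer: -438/5 ≈ -87.600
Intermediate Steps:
V(l, E) = 4*l**2 (V(l, E) = (2*l)**2 = 4*l**2)
-276*(-250 + 249)/(-74 + V(-4, 9)) - 60 = -276*(-250 + 249)/(-74 + 4*(-4)**2) - 60 = -(-276)/(-74 + 4*16) - 60 = -(-276)/(-74 + 64) - 60 = -(-276)/(-10) - 60 = -(-276)*(-1)/10 - 60 = -276*1/10 - 60 = -138/5 - 60 = -438/5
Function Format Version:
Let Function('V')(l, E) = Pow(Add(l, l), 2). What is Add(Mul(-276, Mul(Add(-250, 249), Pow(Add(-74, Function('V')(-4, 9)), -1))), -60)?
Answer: Rational(-438, 5) ≈ -87.600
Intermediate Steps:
Function('V')(l, E) = Mul(4, Pow(l, 2)) (Function('V')(l, E) = Pow(Mul(2, l), 2) = Mul(4, Pow(l, 2)))
Add(Mul(-276, Mul(Add(-250, 249), Pow(Add(-74, Function('V')(-4, 9)), -1))), -60) = Add(Mul(-276, Mul(Add(-250, 249), Pow(Add(-74, Mul(4, Pow(-4, 2))), -1))), -60) = Add(Mul(-276, Mul(-1, Pow(Add(-74, Mul(4, 16)), -1))), -60) = Add(Mul(-276, Mul(-1, Pow(Add(-74, 64), -1))), -60) = Add(Mul(-276, Mul(-1, Pow(-10, -1))), -60) = Add(Mul(-276, Mul(-1, Rational(-1, 10))), -60) = Add(Mul(-276, Rational(1, 10)), -60) = Add(Rational(-138, 5), -60) = Rational(-438, 5)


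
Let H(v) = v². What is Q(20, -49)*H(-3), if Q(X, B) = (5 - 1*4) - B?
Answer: 450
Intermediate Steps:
Q(X, B) = 1 - B (Q(X, B) = (5 - 4) - B = 1 - B)
Q(20, -49)*H(-3) = (1 - 1*(-49))*(-3)² = (1 + 49)*9 = 50*9 = 450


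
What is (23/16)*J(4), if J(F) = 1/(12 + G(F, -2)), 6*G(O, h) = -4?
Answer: 69/544 ≈ 0.12684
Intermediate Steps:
G(O, h) = -⅔ (G(O, h) = (⅙)*(-4) = -⅔)
J(F) = 3/34 (J(F) = 1/(12 - ⅔) = 1/(34/3) = 3/34)
(23/16)*J(4) = (23/16)*(3/34) = 69/544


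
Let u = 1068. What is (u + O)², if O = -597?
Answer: 221841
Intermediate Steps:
(u + O)² = (1068 - 597)² = 471² = 221841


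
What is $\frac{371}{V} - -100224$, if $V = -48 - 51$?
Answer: $\frac{9921805}{99} \approx 1.0022 \cdot 10^{5}$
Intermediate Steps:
$V = -99$ ($V = -48 - 51 = -99$)
$\frac{371}{V} - -100224 = \frac{371}{-99} - -100224 = 371 \left(- \frac{1}{99}\right) + 100224 = - \frac{371}{99} + 100224 = \frac{9921805}{99}$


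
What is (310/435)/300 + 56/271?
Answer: 739201/3536550 ≈ 0.20902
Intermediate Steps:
(310/435)/300 + 56/271 = (310*(1/435))*(1/300) + 56*(1/271) = (62/87)*(1/300) + 56/271 = 31/13050 + 56/271 = 739201/3536550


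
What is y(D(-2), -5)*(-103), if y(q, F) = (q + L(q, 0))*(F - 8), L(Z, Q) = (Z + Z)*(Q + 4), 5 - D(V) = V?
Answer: 84357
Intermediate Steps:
D(V) = 5 - V
L(Z, Q) = 2*Z*(4 + Q) (L(Z, Q) = (2*Z)*(4 + Q) = 2*Z*(4 + Q))
y(q, F) = 9*q*(-8 + F) (y(q, F) = (q + 2*q*(4 + 0))*(F - 8) = (q + 2*q*4)*(-8 + F) = (q + 8*q)*(-8 + F) = (9*q)*(-8 + F) = 9*q*(-8 + F))
y(D(-2), -5)*(-103) = (9*(5 - 1*(-2))*(-8 - 5))*(-103) = (9*(5 + 2)*(-13))*(-103) = (9*7*(-13))*(-103) = -819*(-103) = 84357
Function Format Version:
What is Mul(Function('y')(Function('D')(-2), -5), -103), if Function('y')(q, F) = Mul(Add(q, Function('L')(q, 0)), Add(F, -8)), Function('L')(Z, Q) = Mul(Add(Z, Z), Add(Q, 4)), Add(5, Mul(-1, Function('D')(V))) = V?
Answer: 84357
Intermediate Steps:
Function('D')(V) = Add(5, Mul(-1, V))
Function('L')(Z, Q) = Mul(2, Z, Add(4, Q)) (Function('L')(Z, Q) = Mul(Mul(2, Z), Add(4, Q)) = Mul(2, Z, Add(4, Q)))
Function('y')(q, F) = Mul(9, q, Add(-8, F)) (Function('y')(q, F) = Mul(Add(q, Mul(2, q, Add(4, 0))), Add(F, -8)) = Mul(Add(q, Mul(2, q, 4)), Add(-8, F)) = Mul(Add(q, Mul(8, q)), Add(-8, F)) = Mul(Mul(9, q), Add(-8, F)) = Mul(9, q, Add(-8, F)))
Mul(Function('y')(Function('D')(-2), -5), -103) = Mul(Mul(9, Add(5, Mul(-1, -2)), Add(-8, -5)), -103) = Mul(Mul(9, Add(5, 2), -13), -103) = Mul(Mul(9, 7, -13), -103) = Mul(-819, -103) = 84357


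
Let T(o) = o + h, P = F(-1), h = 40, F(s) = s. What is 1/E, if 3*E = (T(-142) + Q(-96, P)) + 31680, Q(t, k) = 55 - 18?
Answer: 3/31615 ≈ 9.4892e-5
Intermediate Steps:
P = -1
Q(t, k) = 37
T(o) = 40 + o (T(o) = o + 40 = 40 + o)
E = 31615/3 (E = (((40 - 142) + 37) + 31680)/3 = ((-102 + 37) + 31680)/3 = (-65 + 31680)/3 = (⅓)*31615 = 31615/3 ≈ 10538.)
1/E = 1/(31615/3) = 3/31615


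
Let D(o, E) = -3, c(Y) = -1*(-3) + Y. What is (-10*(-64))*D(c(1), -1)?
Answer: -1920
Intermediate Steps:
c(Y) = 3 + Y
(-10*(-64))*D(c(1), -1) = -10*(-64)*(-3) = 640*(-3) = -1920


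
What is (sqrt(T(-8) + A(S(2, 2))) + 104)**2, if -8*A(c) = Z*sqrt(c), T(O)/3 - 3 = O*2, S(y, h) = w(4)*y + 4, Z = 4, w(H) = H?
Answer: (104 + I*sqrt(39 + sqrt(3)))**2 ≈ 10775.0 + 1327.5*I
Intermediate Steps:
S(y, h) = 4 + 4*y (S(y, h) = 4*y + 4 = 4 + 4*y)
T(O) = 9 + 6*O (T(O) = 9 + 3*(O*2) = 9 + 3*(2*O) = 9 + 6*O)
A(c) = -sqrt(c)/2
(sqrt(T(-8) + A(S(2, 2))) + 104)**2 = (sqrt((9 + 6*(-8)) - sqrt(4 + 4*2)/2) + 104)**2 = (sqrt((9 - 48) - sqrt(4 + 8)/2) + 104)**2 = (sqrt(-39 - sqrt(3)) + 104)**2 = (104 + sqrt(-39 - sqrt(3)))**2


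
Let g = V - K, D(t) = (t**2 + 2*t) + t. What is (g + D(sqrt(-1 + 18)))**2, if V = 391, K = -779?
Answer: 1409122 + 7122*sqrt(17) ≈ 1.4385e+6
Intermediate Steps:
D(t) = t**2 + 3*t
g = 1170 (g = 391 - 1*(-779) = 391 + 779 = 1170)
(g + D(sqrt(-1 + 18)))**2 = (1170 + sqrt(-1 + 18)*(3 + sqrt(-1 + 18)))**2 = (1170 + sqrt(17)*(3 + sqrt(17)))**2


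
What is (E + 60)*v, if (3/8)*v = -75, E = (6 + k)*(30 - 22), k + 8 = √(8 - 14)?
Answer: -8800 - 1600*I*√6 ≈ -8800.0 - 3919.2*I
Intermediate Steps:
k = -8 + I*√6 (k = -8 + √(8 - 14) = -8 + √(-6) = -8 + I*√6 ≈ -8.0 + 2.4495*I)
E = -16 + 8*I*√6 (E = (6 + (-8 + I*√6))*(30 - 22) = (-2 + I*√6)*8 = -16 + 8*I*√6 ≈ -16.0 + 19.596*I)
v = -200 (v = (8/3)*(-75) = -200)
(E + 60)*v = ((-16 + 8*I*√6) + 60)*(-200) = (44 + 8*I*√6)*(-200) = -8800 - 1600*I*√6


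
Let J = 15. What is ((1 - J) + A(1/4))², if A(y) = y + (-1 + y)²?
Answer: 44521/256 ≈ 173.91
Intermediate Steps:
((1 - J) + A(1/4))² = ((1 - 1*15) + (1/4 + (-1 + 1/4)²))² = ((1 - 15) + (¼ + (-1 + ¼)²))² = (-14 + (¼ + (-¾)²))² = (-14 + (¼ + 9/16))² = (-14 + 13/16)² = (-211/16)² = 44521/256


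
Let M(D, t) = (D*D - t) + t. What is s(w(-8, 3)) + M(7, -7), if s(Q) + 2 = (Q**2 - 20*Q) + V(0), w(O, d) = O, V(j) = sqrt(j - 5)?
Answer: 271 + I*sqrt(5) ≈ 271.0 + 2.2361*I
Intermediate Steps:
V(j) = sqrt(-5 + j)
M(D, t) = D**2 (M(D, t) = (D**2 - t) + t = D**2)
s(Q) = -2 + Q**2 - 20*Q + I*sqrt(5) (s(Q) = -2 + ((Q**2 - 20*Q) + sqrt(-5 + 0)) = -2 + ((Q**2 - 20*Q) + sqrt(-5)) = -2 + ((Q**2 - 20*Q) + I*sqrt(5)) = -2 + (Q**2 - 20*Q + I*sqrt(5)) = -2 + Q**2 - 20*Q + I*sqrt(5))
s(w(-8, 3)) + M(7, -7) = (-2 + (-8)**2 - 20*(-8) + I*sqrt(5)) + 7**2 = (-2 + 64 + 160 + I*sqrt(5)) + 49 = (222 + I*sqrt(5)) + 49 = 271 + I*sqrt(5)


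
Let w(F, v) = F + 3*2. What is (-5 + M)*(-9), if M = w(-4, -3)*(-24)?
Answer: 477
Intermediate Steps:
w(F, v) = 6 + F (w(F, v) = F + 6 = 6 + F)
M = -48 (M = (6 - 4)*(-24) = 2*(-24) = -48)
(-5 + M)*(-9) = (-5 - 48)*(-9) = -53*(-9) = 477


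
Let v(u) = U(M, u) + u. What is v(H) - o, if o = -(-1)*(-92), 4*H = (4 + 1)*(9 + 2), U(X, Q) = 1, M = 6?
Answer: 427/4 ≈ 106.75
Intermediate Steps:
H = 55/4 (H = ((4 + 1)*(9 + 2))/4 = (5*11)/4 = (1/4)*55 = 55/4 ≈ 13.750)
v(u) = 1 + u
o = -92 (o = -1*92 = -92)
v(H) - o = (1 + 55/4) - 1*(-92) = 59/4 + 92 = 427/4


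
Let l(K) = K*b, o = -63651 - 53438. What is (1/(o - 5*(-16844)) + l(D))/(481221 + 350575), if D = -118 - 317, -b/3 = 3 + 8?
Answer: 235917247/13670151362 ≈ 0.017258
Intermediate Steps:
b = -33 (b = -3*(3 + 8) = -3*11 = -33)
o = -117089
D = -435
l(K) = -33*K (l(K) = K*(-33) = -33*K)
(1/(o - 5*(-16844)) + l(D))/(481221 + 350575) = (1/(-117089 - 5*(-16844)) - 33*(-435))/(481221 + 350575) = (1/(-117089 + 84220) + 14355)/831796 = (1/(-32869) + 14355)*(1/831796) = (-1/32869 + 14355)*(1/831796) = (471834494/32869)*(1/831796) = 235917247/13670151362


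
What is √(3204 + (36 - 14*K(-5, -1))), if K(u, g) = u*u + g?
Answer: 22*√6 ≈ 53.889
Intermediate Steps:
K(u, g) = g + u² (K(u, g) = u² + g = g + u²)
√(3204 + (36 - 14*K(-5, -1))) = √(3204 + (36 - 14*(-1 + (-5)²))) = √(3204 + (36 - 14*(-1 + 25))) = √(3204 + (36 - 14*24)) = √(3204 + (36 - 336)) = √(3204 - 300) = √2904 = 22*√6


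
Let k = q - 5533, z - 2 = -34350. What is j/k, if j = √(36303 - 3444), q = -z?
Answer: √3651/9605 ≈ 0.0062908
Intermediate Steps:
z = -34348 (z = 2 - 34350 = -34348)
q = 34348 (q = -1*(-34348) = 34348)
j = 3*√3651 (j = √32859 = 3*√3651 ≈ 181.27)
k = 28815 (k = 34348 - 5533 = 28815)
j/k = (3*√3651)/28815 = (3*√3651)*(1/28815) = √3651/9605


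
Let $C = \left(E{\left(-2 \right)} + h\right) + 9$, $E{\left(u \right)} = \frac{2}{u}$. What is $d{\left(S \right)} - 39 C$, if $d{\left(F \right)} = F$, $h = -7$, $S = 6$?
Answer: $-33$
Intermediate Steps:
$C = 1$ ($C = \left(\frac{2}{-2} - 7\right) + 9 = \left(2 \left(- \frac{1}{2}\right) - 7\right) + 9 = \left(-1 - 7\right) + 9 = -8 + 9 = 1$)
$d{\left(S \right)} - 39 C = 6 - 39 = -33$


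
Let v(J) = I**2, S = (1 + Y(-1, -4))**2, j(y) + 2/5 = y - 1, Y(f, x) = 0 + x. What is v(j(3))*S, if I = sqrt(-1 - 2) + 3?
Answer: 54 + 54*I*sqrt(3) ≈ 54.0 + 93.531*I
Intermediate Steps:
Y(f, x) = x
j(y) = -7/5 + y (j(y) = -2/5 + (y - 1) = -2/5 + (-1 + y) = -7/5 + y)
I = 3 + I*sqrt(3) (I = sqrt(-3) + 3 = I*sqrt(3) + 3 = 3 + I*sqrt(3) ≈ 3.0 + 1.732*I)
S = 9 (S = (1 - 4)**2 = (-3)**2 = 9)
v(J) = (3 + I*sqrt(3))**2
v(j(3))*S = (3 + I*sqrt(3))**2*9 = 9*(3 + I*sqrt(3))**2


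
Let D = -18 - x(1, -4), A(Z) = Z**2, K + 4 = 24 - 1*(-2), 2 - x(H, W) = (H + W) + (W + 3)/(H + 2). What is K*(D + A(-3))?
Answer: -946/3 ≈ -315.33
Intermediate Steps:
x(H, W) = 2 - H - W - (3 + W)/(2 + H) (x(H, W) = 2 - ((H + W) + (W + 3)/(H + 2)) = 2 - ((H + W) + (3 + W)/(2 + H)) = 2 - (H + W + (3 + W)/(2 + H)) = 2 + (-H - W - (3 + W)/(2 + H)) = 2 - H - W - (3 + W)/(2 + H))
K = 22 (K = -4 + (24 - 1*(-2)) = -4 + (24 + 2) = -4 + 26 = 22)
D = -70/3 (D = -18 - (1 - 1*1**2 - 3*(-4) - 1*1*(-4))/(2 + 1) = -18 - (1 - 1*1 + 12 + 4)/3 = -18 - (1 - 1 + 12 + 4)/3 = -18 - 16/3 = -70/3 ≈ -23.333)
K*(D + A(-3)) = 22*(-70/3 + (-3)**2) = 22*(-70/3 + 9) = 22*(-43/3) = -946/3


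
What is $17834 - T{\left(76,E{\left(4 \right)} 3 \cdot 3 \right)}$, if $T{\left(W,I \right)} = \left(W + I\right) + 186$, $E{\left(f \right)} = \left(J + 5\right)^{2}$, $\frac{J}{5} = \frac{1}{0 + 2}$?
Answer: $\frac{68263}{4} \approx 17066.0$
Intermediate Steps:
$J = \frac{5}{2}$ ($J = \frac{5}{0 + 2} = \frac{5}{2} \approx 2.5$)
$E{\left(f \right)} = \frac{225}{4}$ ($E{\left(f \right)} = \left(\frac{5}{2} + 5\right)^{2} = \left(\frac{15}{2}\right)^{2} = \frac{225}{4}$)
$T{\left(W,I \right)} = 186 + I + W$ ($T{\left(W,I \right)} = \left(I + W\right) + 186 = 186 + I + W$)
$17834 - T{\left(76,E{\left(4 \right)} 3 \cdot 3 \right)} = 17834 - \left(186 + \frac{225}{4} \cdot 3 \cdot 3 + 76\right) = 17834 - \left(186 + \frac{675}{4} \cdot 3 + 76\right) = 17834 - \left(186 + \frac{2025}{4} + 76\right) = 17834 - \frac{3073}{4} = \frac{68263}{4}$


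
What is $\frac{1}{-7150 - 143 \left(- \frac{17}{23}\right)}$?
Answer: $- \frac{23}{162019} \approx -0.00014196$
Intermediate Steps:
$\frac{1}{-7150 - 143 \left(- \frac{17}{23}\right)} = \frac{1}{-7150 - 143 \left(\left(-17\right) \frac{1}{23}\right)} = \frac{1}{-7150 - - \frac{2431}{23}} = \frac{1}{-7150 + \frac{2431}{23}} = \frac{1}{- \frac{162019}{23}} = - \frac{23}{162019}$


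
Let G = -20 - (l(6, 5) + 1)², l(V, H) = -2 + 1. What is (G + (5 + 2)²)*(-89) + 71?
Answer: -2510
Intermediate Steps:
l(V, H) = -1
G = -20 (G = -20 - (-1 + 1)² = -20 - 1*0² = -20 - 1*0 = -20 + 0 = -20)
(G + (5 + 2)²)*(-89) + 71 = (-20 + (5 + 2)²)*(-89) + 71 = (-20 + 7²)*(-89) + 71 = (-20 + 49)*(-89) + 71 = 29*(-89) + 71 = -2581 + 71 = -2510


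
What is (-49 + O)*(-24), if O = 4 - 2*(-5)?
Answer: 840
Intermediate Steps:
O = 14 (O = 4 + 10 = 14)
(-49 + O)*(-24) = (-49 + 14)*(-24) = -35*(-24) = 840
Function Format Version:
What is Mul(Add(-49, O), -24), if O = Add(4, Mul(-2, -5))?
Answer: 840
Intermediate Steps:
O = 14 (O = Add(4, 10) = 14)
Mul(Add(-49, O), -24) = Mul(Add(-49, 14), -24) = Mul(-35, -24) = 840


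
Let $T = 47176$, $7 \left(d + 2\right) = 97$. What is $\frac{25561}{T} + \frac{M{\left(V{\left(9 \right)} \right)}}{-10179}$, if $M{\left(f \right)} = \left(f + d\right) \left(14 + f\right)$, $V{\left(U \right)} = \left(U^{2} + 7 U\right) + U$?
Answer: $- \frac{7270366435}{3361431528} \approx -2.1629$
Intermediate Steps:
$d = \frac{83}{7}$ ($d = -2 + \frac{1}{7} \cdot 97 = -2 + \frac{97}{7} = \frac{83}{7} \approx 11.857$)
$V{\left(U \right)} = U^{2} + 8 U$
$M{\left(f \right)} = \left(14 + f\right) \left(\frac{83}{7} + f\right)$ ($M{\left(f \right)} = \left(f + \frac{83}{7}\right) \left(14 + f\right) = \left(\frac{83}{7} + f\right) \left(14 + f\right) = \left(14 + f\right) \left(\frac{83}{7} + f\right)$)
$\frac{25561}{T} + \frac{M{\left(V{\left(9 \right)} \right)}}{-10179} = \frac{25561}{47176} + \frac{166 + \left(9 \left(8 + 9\right)\right)^{2} + \frac{181 \cdot 9 \left(8 + 9\right)}{7}}{-10179} = 25561 \cdot \frac{1}{47176} + \left(166 + \left(9 \cdot 17\right)^{2} + \frac{181 \cdot 9 \cdot 17}{7}\right) \left(- \frac{1}{10179}\right) = \frac{25561}{47176} + \left(166 + 153^{2} + \frac{181}{7} \cdot 153\right) \left(- \frac{1}{10179}\right) = \frac{25561}{47176} + \left(166 + 23409 + \frac{27693}{7}\right) \left(- \frac{1}{10179}\right) = \frac{25561}{47176} + \frac{192718}{7} \left(- \frac{1}{10179}\right) = \frac{25561}{47176} - \frac{192718}{71253} = - \frac{7270366435}{3361431528}$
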